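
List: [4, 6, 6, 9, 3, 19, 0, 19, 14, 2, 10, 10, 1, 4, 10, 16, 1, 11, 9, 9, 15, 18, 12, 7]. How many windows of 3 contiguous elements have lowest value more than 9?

(4, 6, 6) → min 4
(6, 6, 9) → min 6
(6, 9, 3) → min 3
(9, 3, 19) → min 3
(3, 19, 0) → min 0
(19, 0, 19) → min 0
(0, 19, 14) → min 0
(19, 14, 2) → min 2
(14, 2, 10) → min 2
(2, 10, 10) → min 2
(10, 10, 1) → min 1
(10, 1, 4) → min 1
(1, 4, 10) → min 1
(4, 10, 16) → min 4
(10, 16, 1) → min 1
(16, 1, 11) → min 1
(1, 11, 9) → min 1
(11, 9, 9) → min 9
(9, 9, 15) → min 9
(9, 15, 18) → min 9
(15, 18, 12) → min 12  > 9 ✓
(18, 12, 7) → min 7
1 window satisfy the condition.

1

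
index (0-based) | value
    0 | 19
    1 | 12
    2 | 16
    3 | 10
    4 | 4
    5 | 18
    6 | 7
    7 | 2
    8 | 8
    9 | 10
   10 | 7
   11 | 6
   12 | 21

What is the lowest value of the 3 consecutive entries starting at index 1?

Elements at indices 1..3: 12, 16, 10
min(12, 16, 10) = 10

10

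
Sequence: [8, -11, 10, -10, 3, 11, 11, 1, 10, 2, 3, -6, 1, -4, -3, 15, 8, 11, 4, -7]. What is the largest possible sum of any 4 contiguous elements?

(8, -11, 10, -10) → sum -3
(-11, 10, -10, 3) → sum -8
(10, -10, 3, 11) → sum 14
(-10, 3, 11, 11) → sum 15
(3, 11, 11, 1) → sum 26
(11, 11, 1, 10) → sum 33
(11, 1, 10, 2) → sum 24
(1, 10, 2, 3) → sum 16
(10, 2, 3, -6) → sum 9
(2, 3, -6, 1) → sum 0
(3, -6, 1, -4) → sum -6
(-6, 1, -4, -3) → sum -12
(1, -4, -3, 15) → sum 9
(-4, -3, 15, 8) → sum 16
(-3, 15, 8, 11) → sum 31
(15, 8, 11, 4) → sum 38
(8, 11, 4, -7) → sum 16
Largest of these is 38.

38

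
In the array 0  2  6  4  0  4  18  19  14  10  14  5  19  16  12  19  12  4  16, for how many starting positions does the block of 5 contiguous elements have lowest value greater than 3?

10

[0, 2, 6, 4, 0] → min 0
[2, 6, 4, 0, 4] → min 0
[6, 4, 0, 4, 18] → min 0
[4, 0, 4, 18, 19] → min 0
[0, 4, 18, 19, 14] → min 0
[4, 18, 19, 14, 10] → min 4  > 3 ✓
[18, 19, 14, 10, 14] → min 10  > 3 ✓
[19, 14, 10, 14, 5] → min 5  > 3 ✓
[14, 10, 14, 5, 19] → min 5  > 3 ✓
[10, 14, 5, 19, 16] → min 5  > 3 ✓
[14, 5, 19, 16, 12] → min 5  > 3 ✓
[5, 19, 16, 12, 19] → min 5  > 3 ✓
[19, 16, 12, 19, 12] → min 12  > 3 ✓
[16, 12, 19, 12, 4] → min 4  > 3 ✓
[12, 19, 12, 4, 16] → min 4  > 3 ✓
10 windows satisfy the condition.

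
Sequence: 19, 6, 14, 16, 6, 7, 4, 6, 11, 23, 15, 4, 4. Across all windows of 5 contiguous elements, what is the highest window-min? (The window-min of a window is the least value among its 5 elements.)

6

Each size-5 window and its min:
[19, 6, 14, 16, 6] → min 6
[6, 14, 16, 6, 7] → min 6
[14, 16, 6, 7, 4] → min 4
[16, 6, 7, 4, 6] → min 4
[6, 7, 4, 6, 11] → min 4
[7, 4, 6, 11, 23] → min 4
[4, 6, 11, 23, 15] → min 4
[6, 11, 23, 15, 4] → min 4
[11, 23, 15, 4, 4] → min 4
Highest of these is 6.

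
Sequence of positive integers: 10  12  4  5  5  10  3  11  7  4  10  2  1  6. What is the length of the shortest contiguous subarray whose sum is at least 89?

14

Extend right; whenever the sum reaches 89, record the length and shrink from the left:
add 10: running sum 10 < 89
add 12: running sum 22 < 89
add 4: running sum 26 < 89
add 5: running sum 31 < 89
add 5: running sum 36 < 89
add 10: running sum 46 < 89
add 3: running sum 49 < 89
add 11: running sum 60 < 89
add 7: running sum 67 < 89
add 4: running sum 71 < 89
add 10: running sum 81 < 89
add 2: running sum 83 < 89
add 1: running sum 84 < 89
end 13: [10, 12, 4, 5, 5, 10, 3, 11, 7, 4, 10, 2, 1, 6] sum 90, len 14
Shortest qualifying length: 14.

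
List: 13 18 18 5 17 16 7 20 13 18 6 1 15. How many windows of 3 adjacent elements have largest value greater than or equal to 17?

10

13 18 18 → max 18  ≥ 17 ✓
18 18 5 → max 18  ≥ 17 ✓
18 5 17 → max 18  ≥ 17 ✓
5 17 16 → max 17  ≥ 17 ✓
17 16 7 → max 17  ≥ 17 ✓
16 7 20 → max 20  ≥ 17 ✓
7 20 13 → max 20  ≥ 17 ✓
20 13 18 → max 20  ≥ 17 ✓
13 18 6 → max 18  ≥ 17 ✓
18 6 1 → max 18  ≥ 17 ✓
6 1 15 → max 15
10 windows satisfy the condition.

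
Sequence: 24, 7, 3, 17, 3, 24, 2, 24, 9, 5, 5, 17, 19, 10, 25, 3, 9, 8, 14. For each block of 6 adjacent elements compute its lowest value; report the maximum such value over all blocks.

Each size-6 window and its min:
(24, 7, 3, 17, 3, 24) → min 3
(7, 3, 17, 3, 24, 2) → min 2
(3, 17, 3, 24, 2, 24) → min 2
(17, 3, 24, 2, 24, 9) → min 2
(3, 24, 2, 24, 9, 5) → min 2
(24, 2, 24, 9, 5, 5) → min 2
(2, 24, 9, 5, 5, 17) → min 2
(24, 9, 5, 5, 17, 19) → min 5
(9, 5, 5, 17, 19, 10) → min 5
(5, 5, 17, 19, 10, 25) → min 5
(5, 17, 19, 10, 25, 3) → min 3
(17, 19, 10, 25, 3, 9) → min 3
(19, 10, 25, 3, 9, 8) → min 3
(10, 25, 3, 9, 8, 14) → min 3
Maximum of these is 5.

5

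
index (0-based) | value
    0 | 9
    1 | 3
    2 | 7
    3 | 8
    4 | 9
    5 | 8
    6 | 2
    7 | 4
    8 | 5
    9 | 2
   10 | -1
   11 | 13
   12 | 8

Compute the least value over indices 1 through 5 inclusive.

3

Elements at indices 1..5: 3, 7, 8, 9, 8
min(3, 7, 8, 9, 8) = 3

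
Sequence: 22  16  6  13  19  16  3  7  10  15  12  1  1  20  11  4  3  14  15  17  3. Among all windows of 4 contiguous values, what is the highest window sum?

Each size-4 window and its sum:
[22, 16, 6, 13] → sum 57
[16, 6, 13, 19] → sum 54
[6, 13, 19, 16] → sum 54
[13, 19, 16, 3] → sum 51
[19, 16, 3, 7] → sum 45
[16, 3, 7, 10] → sum 36
[3, 7, 10, 15] → sum 35
[7, 10, 15, 12] → sum 44
[10, 15, 12, 1] → sum 38
[15, 12, 1, 1] → sum 29
[12, 1, 1, 20] → sum 34
[1, 1, 20, 11] → sum 33
[1, 20, 11, 4] → sum 36
[20, 11, 4, 3] → sum 38
[11, 4, 3, 14] → sum 32
[4, 3, 14, 15] → sum 36
[3, 14, 15, 17] → sum 49
[14, 15, 17, 3] → sum 49
Highest of these is 57.

57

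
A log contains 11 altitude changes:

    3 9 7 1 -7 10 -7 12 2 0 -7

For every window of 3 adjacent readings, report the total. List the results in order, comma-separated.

19, 17, 1, 4, -4, 15, 7, 14, -5

Sliding a size-3 window across the 11 values:
(3, 9, 7) → sum 19
(9, 7, 1) → sum 17
(7, 1, -7) → sum 1
(1, -7, 10) → sum 4
(-7, 10, -7) → sum -4
(10, -7, 12) → sum 15
(-7, 12, 2) → sum 7
(12, 2, 0) → sum 14
(2, 0, -7) → sum -5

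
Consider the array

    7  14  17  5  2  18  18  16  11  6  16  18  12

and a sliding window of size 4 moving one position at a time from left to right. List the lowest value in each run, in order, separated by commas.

[7, 14, 17, 5] → min 5
[14, 17, 5, 2] → min 2
[17, 5, 2, 18] → min 2
[5, 2, 18, 18] → min 2
[2, 18, 18, 16] → min 2
[18, 18, 16, 11] → min 11
[18, 16, 11, 6] → min 6
[16, 11, 6, 16] → min 6
[11, 6, 16, 18] → min 6
[6, 16, 18, 12] → min 6

5, 2, 2, 2, 2, 11, 6, 6, 6, 6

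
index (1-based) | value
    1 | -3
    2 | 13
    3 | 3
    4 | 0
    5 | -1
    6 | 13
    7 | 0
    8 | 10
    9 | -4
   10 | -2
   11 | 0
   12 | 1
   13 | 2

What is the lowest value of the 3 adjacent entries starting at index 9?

-4

Elements at indices 9..11: -4, -2, 0
min(-4, -2, 0) = -4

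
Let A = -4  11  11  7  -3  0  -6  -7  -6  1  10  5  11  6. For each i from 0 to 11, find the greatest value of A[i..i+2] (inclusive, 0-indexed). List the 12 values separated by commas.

11, 11, 11, 7, 0, 0, -6, 1, 10, 10, 11, 11

Sliding a size-3 window across the 14 values:
[-4, 11, 11] → max 11
[11, 11, 7] → max 11
[11, 7, -3] → max 11
[7, -3, 0] → max 7
[-3, 0, -6] → max 0
[0, -6, -7] → max 0
[-6, -7, -6] → max -6
[-7, -6, 1] → max 1
[-6, 1, 10] → max 10
[1, 10, 5] → max 10
[10, 5, 11] → max 11
[5, 11, 6] → max 11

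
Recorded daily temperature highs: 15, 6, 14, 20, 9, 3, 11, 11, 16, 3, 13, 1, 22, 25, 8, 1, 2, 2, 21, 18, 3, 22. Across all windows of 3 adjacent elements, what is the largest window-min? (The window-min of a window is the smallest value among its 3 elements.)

11

15 6 14 → min 6
6 14 20 → min 6
14 20 9 → min 9
20 9 3 → min 3
9 3 11 → min 3
3 11 11 → min 3
11 11 16 → min 11
11 16 3 → min 3
16 3 13 → min 3
3 13 1 → min 1
13 1 22 → min 1
1 22 25 → min 1
22 25 8 → min 8
25 8 1 → min 1
8 1 2 → min 1
1 2 2 → min 1
2 2 21 → min 2
2 21 18 → min 2
21 18 3 → min 3
18 3 22 → min 3
Largest of these is 11.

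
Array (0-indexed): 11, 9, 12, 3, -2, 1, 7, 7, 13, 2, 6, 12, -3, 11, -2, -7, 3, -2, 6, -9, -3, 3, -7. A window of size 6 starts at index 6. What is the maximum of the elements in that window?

Elements at indices 6..11: 7, 7, 13, 2, 6, 12
max(7, 7, 13, 2, 6, 12) = 13

13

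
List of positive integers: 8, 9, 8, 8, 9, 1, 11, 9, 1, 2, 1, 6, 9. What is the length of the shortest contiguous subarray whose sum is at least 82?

13

add 8: running sum 8 < 82
add 9: running sum 17 < 82
add 8: running sum 25 < 82
add 8: running sum 33 < 82
add 9: running sum 42 < 82
add 1: running sum 43 < 82
add 11: running sum 54 < 82
add 9: running sum 63 < 82
add 1: running sum 64 < 82
add 2: running sum 66 < 82
add 1: running sum 67 < 82
add 6: running sum 73 < 82
end 12: [8, 9, 8, 8, 9, 1, 11, 9, 1, 2, 1, 6, 9] sum 82, len 13
Shortest qualifying length: 13.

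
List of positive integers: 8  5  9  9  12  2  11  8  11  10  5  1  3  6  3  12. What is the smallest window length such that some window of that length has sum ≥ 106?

Extend right; whenever the sum reaches 106, record the length and shrink from the left:
add 8: running sum 8 < 106
add 5: running sum 13 < 106
add 9: running sum 22 < 106
add 9: running sum 31 < 106
add 12: running sum 43 < 106
add 2: running sum 45 < 106
add 11: running sum 56 < 106
add 8: running sum 64 < 106
add 11: running sum 75 < 106
add 10: running sum 85 < 106
add 5: running sum 90 < 106
add 1: running sum 91 < 106
add 3: running sum 94 < 106
add 6: running sum 100 < 106
add 3: running sum 103 < 106
add 12: shortest ending here [5, 9, 9, 12, 2, 11, 8, 11, 10, 5, 1, 3, 6, 3, 12] sum 107, len 15
Shortest qualifying length: 15.

15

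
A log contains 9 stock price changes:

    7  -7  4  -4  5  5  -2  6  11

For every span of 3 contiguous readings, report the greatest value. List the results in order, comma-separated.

[7, -7, 4] → max 7
[-7, 4, -4] → max 4
[4, -4, 5] → max 5
[-4, 5, 5] → max 5
[5, 5, -2] → max 5
[5, -2, 6] → max 6
[-2, 6, 11] → max 11

7, 4, 5, 5, 5, 6, 11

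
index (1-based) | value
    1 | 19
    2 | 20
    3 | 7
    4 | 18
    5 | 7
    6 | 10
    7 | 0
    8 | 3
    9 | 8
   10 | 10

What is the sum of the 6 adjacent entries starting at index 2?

Elements at indices 2..7: 20, 7, 18, 7, 10, 0
sum(20, 7, 18, 7, 10, 0) = 62

62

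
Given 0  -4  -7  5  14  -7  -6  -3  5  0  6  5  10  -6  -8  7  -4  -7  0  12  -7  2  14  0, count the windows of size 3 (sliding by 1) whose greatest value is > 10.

[0, -4, -7] → max 0
[-4, -7, 5] → max 5
[-7, 5, 14] → max 14  > 10 ✓
[5, 14, -7] → max 14  > 10 ✓
[14, -7, -6] → max 14  > 10 ✓
[-7, -6, -3] → max -3
[-6, -3, 5] → max 5
[-3, 5, 0] → max 5
[5, 0, 6] → max 6
[0, 6, 5] → max 6
[6, 5, 10] → max 10
[5, 10, -6] → max 10
[10, -6, -8] → max 10
[-6, -8, 7] → max 7
[-8, 7, -4] → max 7
[7, -4, -7] → max 7
[-4, -7, 0] → max 0
[-7, 0, 12] → max 12  > 10 ✓
[0, 12, -7] → max 12  > 10 ✓
[12, -7, 2] → max 12  > 10 ✓
[-7, 2, 14] → max 14  > 10 ✓
[2, 14, 0] → max 14  > 10 ✓
8 windows satisfy the condition.

8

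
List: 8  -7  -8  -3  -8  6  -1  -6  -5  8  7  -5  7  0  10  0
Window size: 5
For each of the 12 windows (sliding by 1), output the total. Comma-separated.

(8, -7, -8, -3, -8) → sum -18
(-7, -8, -3, -8, 6) → sum -20
(-8, -3, -8, 6, -1) → sum -14
(-3, -8, 6, -1, -6) → sum -12
(-8, 6, -1, -6, -5) → sum -14
(6, -1, -6, -5, 8) → sum 2
(-1, -6, -5, 8, 7) → sum 3
(-6, -5, 8, 7, -5) → sum -1
(-5, 8, 7, -5, 7) → sum 12
(8, 7, -5, 7, 0) → sum 17
(7, -5, 7, 0, 10) → sum 19
(-5, 7, 0, 10, 0) → sum 12

-18, -20, -14, -12, -14, 2, 3, -1, 12, 17, 19, 12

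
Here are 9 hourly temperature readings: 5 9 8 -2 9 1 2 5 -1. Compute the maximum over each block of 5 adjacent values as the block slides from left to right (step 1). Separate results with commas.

9, 9, 9, 9, 9

5 9 8 -2 9 → max 9
9 8 -2 9 1 → max 9
8 -2 9 1 2 → max 9
-2 9 1 2 5 → max 9
9 1 2 5 -1 → max 9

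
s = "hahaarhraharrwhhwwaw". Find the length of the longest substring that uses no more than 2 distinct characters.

[h] 1 distinct, len 1
[h, a] 2 distinct, len 2
[h, a, h] 2 distinct, len 3
[h, a, h, a] 2 distinct, len 4
[h, a, h, a, a] 2 distinct, len 5
[a, a, r] 2 distinct, len 3
[r, h] 2 distinct, len 2
[r, h, r] 2 distinct, len 3
[r, a] 2 distinct, len 2
[a, h] 2 distinct, len 2
[a, h, a] 2 distinct, len 3
[a, r] 2 distinct, len 2
[a, r, r] 2 distinct, len 3
[r, r, w] 2 distinct, len 3
[w, h] 2 distinct, len 2
[w, h, h] 2 distinct, len 3
[w, h, h, w] 2 distinct, len 4
[w, h, h, w, w] 2 distinct, len 5
[w, w, a] 2 distinct, len 3
[w, w, a, w] 2 distinct, len 4
Longest length with ≤2 distinct: 5.

5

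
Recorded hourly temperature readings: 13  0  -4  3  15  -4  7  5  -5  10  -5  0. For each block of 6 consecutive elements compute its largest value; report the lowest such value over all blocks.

10

(13, 0, -4, 3, 15, -4) → max 15
(0, -4, 3, 15, -4, 7) → max 15
(-4, 3, 15, -4, 7, 5) → max 15
(3, 15, -4, 7, 5, -5) → max 15
(15, -4, 7, 5, -5, 10) → max 15
(-4, 7, 5, -5, 10, -5) → max 10
(7, 5, -5, 10, -5, 0) → max 10
Lowest of these is 10.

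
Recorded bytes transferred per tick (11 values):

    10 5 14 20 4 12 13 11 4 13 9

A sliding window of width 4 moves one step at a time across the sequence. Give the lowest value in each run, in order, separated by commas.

10 5 14 20 → min 5
5 14 20 4 → min 4
14 20 4 12 → min 4
20 4 12 13 → min 4
4 12 13 11 → min 4
12 13 11 4 → min 4
13 11 4 13 → min 4
11 4 13 9 → min 4

5, 4, 4, 4, 4, 4, 4, 4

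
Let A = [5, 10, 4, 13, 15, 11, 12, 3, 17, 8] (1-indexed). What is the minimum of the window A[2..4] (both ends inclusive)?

4

Elements at indices 2..4: 10, 4, 13
min(10, 4, 13) = 4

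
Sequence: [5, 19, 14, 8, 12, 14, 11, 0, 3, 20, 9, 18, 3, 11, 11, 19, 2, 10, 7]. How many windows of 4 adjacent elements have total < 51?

15

5 19 14 8 → sum 46  < 51 ✓
19 14 8 12 → sum 53
14 8 12 14 → sum 48  < 51 ✓
8 12 14 11 → sum 45  < 51 ✓
12 14 11 0 → sum 37  < 51 ✓
14 11 0 3 → sum 28  < 51 ✓
11 0 3 20 → sum 34  < 51 ✓
0 3 20 9 → sum 32  < 51 ✓
3 20 9 18 → sum 50  < 51 ✓
20 9 18 3 → sum 50  < 51 ✓
9 18 3 11 → sum 41  < 51 ✓
18 3 11 11 → sum 43  < 51 ✓
3 11 11 19 → sum 44  < 51 ✓
11 11 19 2 → sum 43  < 51 ✓
11 19 2 10 → sum 42  < 51 ✓
19 2 10 7 → sum 38  < 51 ✓
15 windows satisfy the condition.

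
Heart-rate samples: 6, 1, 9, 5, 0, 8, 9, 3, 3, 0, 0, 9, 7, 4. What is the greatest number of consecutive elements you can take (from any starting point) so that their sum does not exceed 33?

8

→ 6: sum 6, len 1
→ 1: sum 7, len 2
→ 9: sum 16, len 3
→ 5: sum 21, len 4
→ 0: sum 21, len 5
→ 8: sum 29, len 6
→ 9 (dropped 6): sum 32, len 6
→ 3 (dropped 1, 9): sum 25, len 5
→ 3: sum 28, len 6
→ 0: sum 28, len 7
→ 0: sum 28, len 8
→ 9 (dropped 5): sum 32, len 8
→ 7 (dropped 0, 8): sum 31, len 7
→ 4 (dropped 9): sum 26, len 7
Longest length seen: 8.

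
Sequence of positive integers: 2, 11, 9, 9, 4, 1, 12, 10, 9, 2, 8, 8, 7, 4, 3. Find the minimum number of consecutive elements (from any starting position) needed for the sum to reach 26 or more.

3

add 2: running sum 2 < 26
add 11: running sum 13 < 26
add 9: running sum 22 < 26
end 3: [11, 9, 9] sum 29, len 3
end 4: [11, 9, 9, 4] sum 33, len 4
end 5: [11, 9, 9, 4, 1] sum 34, len 5
end 6: [9, 4, 1, 12] sum 26, len 4
end 7: [4, 1, 12, 10] sum 27, len 4
end 8: [12, 10, 9] sum 31, len 3
end 9: [12, 10, 9, 2] sum 33, len 4
end 10: [10, 9, 2, 8] sum 29, len 4
end 11: [9, 2, 8, 8] sum 27, len 4
end 12: [9, 2, 8, 8, 7] sum 34, len 5
end 13: [8, 8, 7, 4] sum 27, len 4
end 14: [8, 8, 7, 4, 3] sum 30, len 5
Shortest qualifying length: 3.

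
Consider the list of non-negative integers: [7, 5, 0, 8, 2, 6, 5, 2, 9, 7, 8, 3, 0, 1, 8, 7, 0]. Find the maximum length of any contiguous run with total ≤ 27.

7

[7] sum 7 len 1
[7, 5] sum 12 len 2
[7, 5, 0] sum 12 len 3
[7, 5, 0, 8] sum 20 len 4
[7, 5, 0, 8, 2] sum 22 len 5
[5, 0, 8, 2, 6] sum 21 len 5
[5, 0, 8, 2, 6, 5] sum 26 len 6
[0, 8, 2, 6, 5, 2] sum 23 len 6
[2, 6, 5, 2, 9] sum 24 len 5
[5, 2, 9, 7] sum 23 len 4
[2, 9, 7, 8] sum 26 len 4
[9, 7, 8, 3] sum 27 len 4
[9, 7, 8, 3, 0] sum 27 len 5
[7, 8, 3, 0, 1] sum 19 len 5
[7, 8, 3, 0, 1, 8] sum 27 len 6
[8, 3, 0, 1, 8, 7] sum 27 len 6
[8, 3, 0, 1, 8, 7, 0] sum 27 len 7
Longest length seen: 7.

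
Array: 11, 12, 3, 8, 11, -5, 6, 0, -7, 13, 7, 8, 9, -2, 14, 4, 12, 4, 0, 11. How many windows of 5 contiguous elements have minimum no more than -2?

13

(11, 12, 3, 8, 11) → min 3
(12, 3, 8, 11, -5) → min -5  ≤ -2 ✓
(3, 8, 11, -5, 6) → min -5  ≤ -2 ✓
(8, 11, -5, 6, 0) → min -5  ≤ -2 ✓
(11, -5, 6, 0, -7) → min -7  ≤ -2 ✓
(-5, 6, 0, -7, 13) → min -7  ≤ -2 ✓
(6, 0, -7, 13, 7) → min -7  ≤ -2 ✓
(0, -7, 13, 7, 8) → min -7  ≤ -2 ✓
(-7, 13, 7, 8, 9) → min -7  ≤ -2 ✓
(13, 7, 8, 9, -2) → min -2  ≤ -2 ✓
(7, 8, 9, -2, 14) → min -2  ≤ -2 ✓
(8, 9, -2, 14, 4) → min -2  ≤ -2 ✓
(9, -2, 14, 4, 12) → min -2  ≤ -2 ✓
(-2, 14, 4, 12, 4) → min -2  ≤ -2 ✓
(14, 4, 12, 4, 0) → min 0
(4, 12, 4, 0, 11) → min 0
13 windows satisfy the condition.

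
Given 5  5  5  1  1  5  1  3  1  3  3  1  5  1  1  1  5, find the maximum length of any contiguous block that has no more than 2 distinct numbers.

7

[5] 1 distinct, len 1
[5, 5] 1 distinct, len 2
[5, 5, 5] 1 distinct, len 3
[5, 5, 5, 1] 2 distinct, len 4
[5, 5, 5, 1, 1] 2 distinct, len 5
[5, 5, 5, 1, 1, 5] 2 distinct, len 6
[5, 5, 5, 1, 1, 5, 1] 2 distinct, len 7
[1, 3] 2 distinct, len 2
[1, 3, 1] 2 distinct, len 3
[1, 3, 1, 3] 2 distinct, len 4
[1, 3, 1, 3, 3] 2 distinct, len 5
[1, 3, 1, 3, 3, 1] 2 distinct, len 6
[1, 5] 2 distinct, len 2
[1, 5, 1] 2 distinct, len 3
[1, 5, 1, 1] 2 distinct, len 4
[1, 5, 1, 1, 1] 2 distinct, len 5
[1, 5, 1, 1, 1, 5] 2 distinct, len 6
Longest length with ≤2 distinct: 7.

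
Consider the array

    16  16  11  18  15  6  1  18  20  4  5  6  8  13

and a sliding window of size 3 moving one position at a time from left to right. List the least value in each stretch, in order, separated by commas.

11, 11, 11, 6, 1, 1, 1, 4, 4, 4, 5, 6

(16, 16, 11) → min 11
(16, 11, 18) → min 11
(11, 18, 15) → min 11
(18, 15, 6) → min 6
(15, 6, 1) → min 1
(6, 1, 18) → min 1
(1, 18, 20) → min 1
(18, 20, 4) → min 4
(20, 4, 5) → min 4
(4, 5, 6) → min 4
(5, 6, 8) → min 5
(6, 8, 13) → min 6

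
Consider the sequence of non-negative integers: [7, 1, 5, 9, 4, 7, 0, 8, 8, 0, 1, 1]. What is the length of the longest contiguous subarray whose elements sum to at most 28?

7

Extend to the right; shrink from the left whenever the sum exceeds 28:
[7] sum 7 len 1
[7, 1] sum 8 len 2
[7, 1, 5] sum 13 len 3
[7, 1, 5, 9] sum 22 len 4
[7, 1, 5, 9, 4] sum 26 len 5
[1, 5, 9, 4, 7] sum 26 len 5
[1, 5, 9, 4, 7, 0] sum 26 len 6
[9, 4, 7, 0, 8] sum 28 len 5
[4, 7, 0, 8, 8] sum 27 len 5
[4, 7, 0, 8, 8, 0] sum 27 len 6
[4, 7, 0, 8, 8, 0, 1] sum 28 len 7
[7, 0, 8, 8, 0, 1, 1] sum 25 len 7
Longest length seen: 7.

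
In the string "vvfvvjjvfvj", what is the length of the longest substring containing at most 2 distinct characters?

[v] 1 distinct, len 1
[v, v] 1 distinct, len 2
[v, v, f] 2 distinct, len 3
[v, v, f, v] 2 distinct, len 4
[v, v, f, v, v] 2 distinct, len 5
[v, v, j] 2 distinct, len 3
[v, v, j, j] 2 distinct, len 4
[v, v, j, j, v] 2 distinct, len 5
[v, f] 2 distinct, len 2
[v, f, v] 2 distinct, len 3
[v, j] 2 distinct, len 2
Longest length with ≤2 distinct: 5.

5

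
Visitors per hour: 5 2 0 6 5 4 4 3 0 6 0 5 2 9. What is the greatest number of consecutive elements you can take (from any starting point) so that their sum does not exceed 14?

5

[5] sum 5 len 1
[5, 2] sum 7 len 2
[5, 2, 0] sum 7 len 3
[5, 2, 0, 6] sum 13 len 4
[2, 0, 6, 5] sum 13 len 4
[5, 4] sum 9 len 2
[5, 4, 4] sum 13 len 3
[4, 4, 3] sum 11 len 3
[4, 4, 3, 0] sum 11 len 4
[4, 3, 0, 6] sum 13 len 4
[4, 3, 0, 6, 0] sum 13 len 5
[3, 0, 6, 0, 5] sum 14 len 5
[0, 6, 0, 5, 2] sum 13 len 5
[2, 9] sum 11 len 2
Longest length seen: 5.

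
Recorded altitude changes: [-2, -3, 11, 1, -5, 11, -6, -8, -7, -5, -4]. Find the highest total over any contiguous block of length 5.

-2 -3 11 1 -5 → sum 2
-3 11 1 -5 11 → sum 15
11 1 -5 11 -6 → sum 12
1 -5 11 -6 -8 → sum -7
-5 11 -6 -8 -7 → sum -15
11 -6 -8 -7 -5 → sum -15
-6 -8 -7 -5 -4 → sum -30
Highest of these is 15.

15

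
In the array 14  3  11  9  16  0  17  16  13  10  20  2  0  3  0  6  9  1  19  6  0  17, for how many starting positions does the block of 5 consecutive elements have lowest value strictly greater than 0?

4

(14, 3, 11, 9, 16) → min 3  > 0 ✓
(3, 11, 9, 16, 0) → min 0
(11, 9, 16, 0, 17) → min 0
(9, 16, 0, 17, 16) → min 0
(16, 0, 17, 16, 13) → min 0
(0, 17, 16, 13, 10) → min 0
(17, 16, 13, 10, 20) → min 10  > 0 ✓
(16, 13, 10, 20, 2) → min 2  > 0 ✓
(13, 10, 20, 2, 0) → min 0
(10, 20, 2, 0, 3) → min 0
(20, 2, 0, 3, 0) → min 0
(2, 0, 3, 0, 6) → min 0
(0, 3, 0, 6, 9) → min 0
(3, 0, 6, 9, 1) → min 0
(0, 6, 9, 1, 19) → min 0
(6, 9, 1, 19, 6) → min 1  > 0 ✓
(9, 1, 19, 6, 0) → min 0
(1, 19, 6, 0, 17) → min 0
4 windows satisfy the condition.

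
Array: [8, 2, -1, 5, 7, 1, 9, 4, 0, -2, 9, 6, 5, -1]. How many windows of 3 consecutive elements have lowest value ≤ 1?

[8, 2, -1] → min -1  ≤ 1 ✓
[2, -1, 5] → min -1  ≤ 1 ✓
[-1, 5, 7] → min -1  ≤ 1 ✓
[5, 7, 1] → min 1  ≤ 1 ✓
[7, 1, 9] → min 1  ≤ 1 ✓
[1, 9, 4] → min 1  ≤ 1 ✓
[9, 4, 0] → min 0  ≤ 1 ✓
[4, 0, -2] → min -2  ≤ 1 ✓
[0, -2, 9] → min -2  ≤ 1 ✓
[-2, 9, 6] → min -2  ≤ 1 ✓
[9, 6, 5] → min 5
[6, 5, -1] → min -1  ≤ 1 ✓
11 windows satisfy the condition.

11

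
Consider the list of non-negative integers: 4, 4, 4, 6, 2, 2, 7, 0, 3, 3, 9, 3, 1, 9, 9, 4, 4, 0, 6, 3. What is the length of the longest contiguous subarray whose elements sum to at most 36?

[4] sum 4 len 1
[4, 4] sum 8 len 2
[4, 4, 4] sum 12 len 3
[4, 4, 4, 6] sum 18 len 4
[4, 4, 4, 6, 2] sum 20 len 5
[4, 4, 4, 6, 2, 2] sum 22 len 6
[4, 4, 4, 6, 2, 2, 7] sum 29 len 7
[4, 4, 4, 6, 2, 2, 7, 0] sum 29 len 8
[4, 4, 4, 6, 2, 2, 7, 0, 3] sum 32 len 9
[4, 4, 4, 6, 2, 2, 7, 0, 3, 3] sum 35 len 10
[4, 6, 2, 2, 7, 0, 3, 3, 9] sum 36 len 9
[6, 2, 2, 7, 0, 3, 3, 9, 3] sum 35 len 9
[6, 2, 2, 7, 0, 3, 3, 9, 3, 1] sum 36 len 10
[7, 0, 3, 3, 9, 3, 1, 9] sum 35 len 8
[3, 9, 3, 1, 9, 9] sum 34 len 6
[9, 3, 1, 9, 9, 4] sum 35 len 6
[3, 1, 9, 9, 4, 4] sum 30 len 6
[3, 1, 9, 9, 4, 4, 0] sum 30 len 7
[3, 1, 9, 9, 4, 4, 0, 6] sum 36 len 8
[1, 9, 9, 4, 4, 0, 6, 3] sum 36 len 8
Longest length seen: 10.

10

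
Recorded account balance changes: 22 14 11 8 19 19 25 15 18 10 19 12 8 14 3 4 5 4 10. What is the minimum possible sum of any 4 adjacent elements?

[22, 14, 11, 8] → sum 55
[14, 11, 8, 19] → sum 52
[11, 8, 19, 19] → sum 57
[8, 19, 19, 25] → sum 71
[19, 19, 25, 15] → sum 78
[19, 25, 15, 18] → sum 77
[25, 15, 18, 10] → sum 68
[15, 18, 10, 19] → sum 62
[18, 10, 19, 12] → sum 59
[10, 19, 12, 8] → sum 49
[19, 12, 8, 14] → sum 53
[12, 8, 14, 3] → sum 37
[8, 14, 3, 4] → sum 29
[14, 3, 4, 5] → sum 26
[3, 4, 5, 4] → sum 16
[4, 5, 4, 10] → sum 23
Minimum of these is 16.

16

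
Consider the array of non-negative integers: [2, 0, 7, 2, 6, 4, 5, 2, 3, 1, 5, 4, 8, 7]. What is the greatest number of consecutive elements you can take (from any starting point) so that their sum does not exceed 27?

7

Extend to the right; shrink from the left whenever the sum exceeds 27:
[2] sum 2 len 1
[2, 0] sum 2 len 2
[2, 0, 7] sum 9 len 3
[2, 0, 7, 2] sum 11 len 4
[2, 0, 7, 2, 6] sum 17 len 5
[2, 0, 7, 2, 6, 4] sum 21 len 6
[2, 0, 7, 2, 6, 4, 5] sum 26 len 7
[0, 7, 2, 6, 4, 5, 2] sum 26 len 7
[2, 6, 4, 5, 2, 3] sum 22 len 6
[2, 6, 4, 5, 2, 3, 1] sum 23 len 7
[6, 4, 5, 2, 3, 1, 5] sum 26 len 7
[4, 5, 2, 3, 1, 5, 4] sum 24 len 7
[2, 3, 1, 5, 4, 8] sum 23 len 6
[1, 5, 4, 8, 7] sum 25 len 5
Longest length seen: 7.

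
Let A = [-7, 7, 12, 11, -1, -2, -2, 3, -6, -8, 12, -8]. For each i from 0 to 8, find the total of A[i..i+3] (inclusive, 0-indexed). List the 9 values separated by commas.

23, 29, 20, 6, -2, -7, -13, 1, -10

(-7, 7, 12, 11) → sum 23
(7, 12, 11, -1) → sum 29
(12, 11, -1, -2) → sum 20
(11, -1, -2, -2) → sum 6
(-1, -2, -2, 3) → sum -2
(-2, -2, 3, -6) → sum -7
(-2, 3, -6, -8) → sum -13
(3, -6, -8, 12) → sum 1
(-6, -8, 12, -8) → sum -10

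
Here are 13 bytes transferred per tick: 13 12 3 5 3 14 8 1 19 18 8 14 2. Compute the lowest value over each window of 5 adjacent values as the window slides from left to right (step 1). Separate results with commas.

(13, 12, 3, 5, 3) → min 3
(12, 3, 5, 3, 14) → min 3
(3, 5, 3, 14, 8) → min 3
(5, 3, 14, 8, 1) → min 1
(3, 14, 8, 1, 19) → min 1
(14, 8, 1, 19, 18) → min 1
(8, 1, 19, 18, 8) → min 1
(1, 19, 18, 8, 14) → min 1
(19, 18, 8, 14, 2) → min 2

3, 3, 3, 1, 1, 1, 1, 1, 2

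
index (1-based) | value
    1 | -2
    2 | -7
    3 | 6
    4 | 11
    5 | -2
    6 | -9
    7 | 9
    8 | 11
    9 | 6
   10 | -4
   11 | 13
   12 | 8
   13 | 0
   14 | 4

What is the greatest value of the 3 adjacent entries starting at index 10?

13

Elements at indices 10..12: -4, 13, 8
max(-4, 13, 8) = 13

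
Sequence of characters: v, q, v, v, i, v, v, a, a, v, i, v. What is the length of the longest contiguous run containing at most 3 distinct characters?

Extend right; when distinct count exceeds 3, shrink from the left:
add v: window [v] (1 distinct), len 1
add q: window [v, q] (2 distinct), len 2
add v: window [v, q, v] (2 distinct), len 3
add v: window [v, q, v, v] (2 distinct), len 4
add i: window [v, q, v, v, i] (3 distinct), len 5
add v: window [v, q, v, v, i, v] (3 distinct), len 6
add v: window [v, q, v, v, i, v, v] (3 distinct), len 7
add a: window [v, v, i, v, v, a] (3 distinct), len 6
add a: window [v, v, i, v, v, a, a] (3 distinct), len 7
add v: window [v, v, i, v, v, a, a, v] (3 distinct), len 8
add i: window [v, v, i, v, v, a, a, v, i] (3 distinct), len 9
add v: window [v, v, i, v, v, a, a, v, i, v] (3 distinct), len 10
Longest length with ≤3 distinct: 10.

10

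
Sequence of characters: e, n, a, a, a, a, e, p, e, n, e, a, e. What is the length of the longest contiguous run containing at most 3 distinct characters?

Extend right; when distinct count exceeds 3, shrink from the left:
[e] 1 distinct, len 1
[e, n] 2 distinct, len 2
[e, n, a] 3 distinct, len 3
[e, n, a, a] 3 distinct, len 4
[e, n, a, a, a] 3 distinct, len 5
[e, n, a, a, a, a] 3 distinct, len 6
[e, n, a, a, a, a, e] 3 distinct, len 7
[a, a, a, a, e, p] 3 distinct, len 6
[a, a, a, a, e, p, e] 3 distinct, len 7
[e, p, e, n] 3 distinct, len 4
[e, p, e, n, e] 3 distinct, len 5
[e, n, e, a] 3 distinct, len 4
[e, n, e, a, e] 3 distinct, len 5
Longest length with ≤3 distinct: 7.

7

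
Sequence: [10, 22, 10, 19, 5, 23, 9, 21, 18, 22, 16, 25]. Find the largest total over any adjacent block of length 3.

(10, 22, 10) → sum 42
(22, 10, 19) → sum 51
(10, 19, 5) → sum 34
(19, 5, 23) → sum 47
(5, 23, 9) → sum 37
(23, 9, 21) → sum 53
(9, 21, 18) → sum 48
(21, 18, 22) → sum 61
(18, 22, 16) → sum 56
(22, 16, 25) → sum 63
Largest of these is 63.

63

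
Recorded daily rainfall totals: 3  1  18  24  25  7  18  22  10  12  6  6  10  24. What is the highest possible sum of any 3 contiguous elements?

67

Window sums for each of the 12 positions:
(3, 1, 18) → sum 22
(1, 18, 24) → sum 43
(18, 24, 25) → sum 67
(24, 25, 7) → sum 56
(25, 7, 18) → sum 50
(7, 18, 22) → sum 47
(18, 22, 10) → sum 50
(22, 10, 12) → sum 44
(10, 12, 6) → sum 28
(12, 6, 6) → sum 24
(6, 6, 10) → sum 22
(6, 10, 24) → sum 40
Highest of these is 67.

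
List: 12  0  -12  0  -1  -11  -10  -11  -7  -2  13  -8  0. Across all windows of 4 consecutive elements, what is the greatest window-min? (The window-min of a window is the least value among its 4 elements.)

Window mins for each of the 10 positions:
(12, 0, -12, 0) → min -12
(0, -12, 0, -1) → min -12
(-12, 0, -1, -11) → min -12
(0, -1, -11, -10) → min -11
(-1, -11, -10, -11) → min -11
(-11, -10, -11, -7) → min -11
(-10, -11, -7, -2) → min -11
(-11, -7, -2, 13) → min -11
(-7, -2, 13, -8) → min -8
(-2, 13, -8, 0) → min -8
Greatest of these is -8.

-8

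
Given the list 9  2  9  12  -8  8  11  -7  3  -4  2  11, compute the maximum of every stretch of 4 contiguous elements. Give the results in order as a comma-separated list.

[9, 2, 9, 12] → max 12
[2, 9, 12, -8] → max 12
[9, 12, -8, 8] → max 12
[12, -8, 8, 11] → max 12
[-8, 8, 11, -7] → max 11
[8, 11, -7, 3] → max 11
[11, -7, 3, -4] → max 11
[-7, 3, -4, 2] → max 3
[3, -4, 2, 11] → max 11

12, 12, 12, 12, 11, 11, 11, 3, 11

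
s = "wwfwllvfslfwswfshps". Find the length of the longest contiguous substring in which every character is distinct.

5

[w] len 1
[w] len 1
[w, f] len 2
[f, w] len 2
[f, w, l] len 3
[l] len 1
[l, v] len 2
[l, v, f] len 3
[l, v, f, s] len 4
[v, f, s, l] len 4
[s, l, f] len 3
[s, l, f, w] len 4
[l, f, w, s] len 4
[s, w] len 2
[s, w, f] len 3
[w, f, s] len 3
[w, f, s, h] len 4
[w, f, s, h, p] len 5
[h, p, s] len 3
Longest all-distinct length: 5.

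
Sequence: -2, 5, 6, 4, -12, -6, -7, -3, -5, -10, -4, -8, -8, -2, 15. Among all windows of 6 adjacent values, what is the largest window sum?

(-2, 5, 6, 4, -12, -6) → sum -5
(5, 6, 4, -12, -6, -7) → sum -10
(6, 4, -12, -6, -7, -3) → sum -18
(4, -12, -6, -7, -3, -5) → sum -29
(-12, -6, -7, -3, -5, -10) → sum -43
(-6, -7, -3, -5, -10, -4) → sum -35
(-7, -3, -5, -10, -4, -8) → sum -37
(-3, -5, -10, -4, -8, -8) → sum -38
(-5, -10, -4, -8, -8, -2) → sum -37
(-10, -4, -8, -8, -2, 15) → sum -17
Largest of these is -5.

-5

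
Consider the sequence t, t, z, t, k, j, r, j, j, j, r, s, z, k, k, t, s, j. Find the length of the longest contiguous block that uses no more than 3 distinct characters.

Extend right; when distinct count exceeds 3, shrink from the left:
add t: window [t] (1 distinct), len 1
add t: window [t, t] (1 distinct), len 2
add z: window [t, t, z] (2 distinct), len 3
add t: window [t, t, z, t] (2 distinct), len 4
add k: window [t, t, z, t, k] (3 distinct), len 5
add j: window [t, k, j] (3 distinct), len 3
add r: window [k, j, r] (3 distinct), len 3
add j: window [k, j, r, j] (3 distinct), len 4
add j: window [k, j, r, j, j] (3 distinct), len 5
add j: window [k, j, r, j, j, j] (3 distinct), len 6
add r: window [k, j, r, j, j, j, r] (3 distinct), len 7
add s: window [j, r, j, j, j, r, s] (3 distinct), len 7
add z: window [r, s, z] (3 distinct), len 3
add k: window [s, z, k] (3 distinct), len 3
add k: window [s, z, k, k] (3 distinct), len 4
add t: window [z, k, k, t] (3 distinct), len 4
add s: window [k, k, t, s] (3 distinct), len 4
add j: window [t, s, j] (3 distinct), len 3
Longest length with ≤3 distinct: 7.

7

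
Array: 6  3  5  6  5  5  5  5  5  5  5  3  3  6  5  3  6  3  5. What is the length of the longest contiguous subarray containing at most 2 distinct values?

9

Extend right; when distinct count exceeds 2, shrink from the left:
[6] 1 distinct, len 1
[6, 3] 2 distinct, len 2
[3, 5] 2 distinct, len 2
[5, 6] 2 distinct, len 2
[5, 6, 5] 2 distinct, len 3
[5, 6, 5, 5] 2 distinct, len 4
[5, 6, 5, 5, 5] 2 distinct, len 5
[5, 6, 5, 5, 5, 5] 2 distinct, len 6
[5, 6, 5, 5, 5, 5, 5] 2 distinct, len 7
[5, 6, 5, 5, 5, 5, 5, 5] 2 distinct, len 8
[5, 6, 5, 5, 5, 5, 5, 5, 5] 2 distinct, len 9
[5, 5, 5, 5, 5, 5, 5, 3] 2 distinct, len 8
[5, 5, 5, 5, 5, 5, 5, 3, 3] 2 distinct, len 9
[3, 3, 6] 2 distinct, len 3
[6, 5] 2 distinct, len 2
[5, 3] 2 distinct, len 2
[3, 6] 2 distinct, len 2
[3, 6, 3] 2 distinct, len 3
[3, 5] 2 distinct, len 2
Longest length with ≤2 distinct: 9.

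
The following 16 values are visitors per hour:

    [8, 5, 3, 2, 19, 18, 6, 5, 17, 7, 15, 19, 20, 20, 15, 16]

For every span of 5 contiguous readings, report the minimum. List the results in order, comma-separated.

Sliding a size-5 window across the 16 values:
[8, 5, 3, 2, 19] → min 2
[5, 3, 2, 19, 18] → min 2
[3, 2, 19, 18, 6] → min 2
[2, 19, 18, 6, 5] → min 2
[19, 18, 6, 5, 17] → min 5
[18, 6, 5, 17, 7] → min 5
[6, 5, 17, 7, 15] → min 5
[5, 17, 7, 15, 19] → min 5
[17, 7, 15, 19, 20] → min 7
[7, 15, 19, 20, 20] → min 7
[15, 19, 20, 20, 15] → min 15
[19, 20, 20, 15, 16] → min 15

2, 2, 2, 2, 5, 5, 5, 5, 7, 7, 15, 15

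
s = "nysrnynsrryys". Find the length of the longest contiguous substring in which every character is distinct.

4

add n: [n] len 1
add y: [n, y] len 2
add s: [n, y, s] len 3
add r: [n, y, s, r] len 4
add n (repeat n, move left end past it): [y, s, r, n] len 4
add y (repeat y, move left end past it): [s, r, n, y] len 4
add n (repeat n, move left end past it): [y, n] len 2
add s: [y, n, s] len 3
add r: [y, n, s, r] len 4
add r (repeat r, move left end past it): [r] len 1
add y: [r, y] len 2
add y (repeat y, move left end past it): [y] len 1
add s: [y, s] len 2
Longest all-distinct length: 4.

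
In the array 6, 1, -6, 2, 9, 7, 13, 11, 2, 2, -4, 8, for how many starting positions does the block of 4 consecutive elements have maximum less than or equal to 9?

4

[6, 1, -6, 2] → max 6  ≤ 9 ✓
[1, -6, 2, 9] → max 9  ≤ 9 ✓
[-6, 2, 9, 7] → max 9  ≤ 9 ✓
[2, 9, 7, 13] → max 13
[9, 7, 13, 11] → max 13
[7, 13, 11, 2] → max 13
[13, 11, 2, 2] → max 13
[11, 2, 2, -4] → max 11
[2, 2, -4, 8] → max 8  ≤ 9 ✓
4 windows satisfy the condition.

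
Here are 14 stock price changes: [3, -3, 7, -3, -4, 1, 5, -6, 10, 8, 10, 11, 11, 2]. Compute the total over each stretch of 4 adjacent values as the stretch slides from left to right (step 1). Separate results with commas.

(3, -3, 7, -3) → sum 4
(-3, 7, -3, -4) → sum -3
(7, -3, -4, 1) → sum 1
(-3, -4, 1, 5) → sum -1
(-4, 1, 5, -6) → sum -4
(1, 5, -6, 10) → sum 10
(5, -6, 10, 8) → sum 17
(-6, 10, 8, 10) → sum 22
(10, 8, 10, 11) → sum 39
(8, 10, 11, 11) → sum 40
(10, 11, 11, 2) → sum 34

4, -3, 1, -1, -4, 10, 17, 22, 39, 40, 34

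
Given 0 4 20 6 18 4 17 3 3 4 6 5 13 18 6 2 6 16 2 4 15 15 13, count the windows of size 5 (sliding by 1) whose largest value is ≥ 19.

3

(0, 4, 20, 6, 18) → max 20  ≥ 19 ✓
(4, 20, 6, 18, 4) → max 20  ≥ 19 ✓
(20, 6, 18, 4, 17) → max 20  ≥ 19 ✓
(6, 18, 4, 17, 3) → max 18
(18, 4, 17, 3, 3) → max 18
(4, 17, 3, 3, 4) → max 17
(17, 3, 3, 4, 6) → max 17
(3, 3, 4, 6, 5) → max 6
(3, 4, 6, 5, 13) → max 13
(4, 6, 5, 13, 18) → max 18
(6, 5, 13, 18, 6) → max 18
(5, 13, 18, 6, 2) → max 18
(13, 18, 6, 2, 6) → max 18
(18, 6, 2, 6, 16) → max 18
(6, 2, 6, 16, 2) → max 16
(2, 6, 16, 2, 4) → max 16
(6, 16, 2, 4, 15) → max 16
(16, 2, 4, 15, 15) → max 16
(2, 4, 15, 15, 13) → max 15
3 windows satisfy the condition.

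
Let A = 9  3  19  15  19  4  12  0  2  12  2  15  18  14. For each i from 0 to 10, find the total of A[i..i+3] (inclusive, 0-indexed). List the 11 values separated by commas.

9 3 19 15 → sum 46
3 19 15 19 → sum 56
19 15 19 4 → sum 57
15 19 4 12 → sum 50
19 4 12 0 → sum 35
4 12 0 2 → sum 18
12 0 2 12 → sum 26
0 2 12 2 → sum 16
2 12 2 15 → sum 31
12 2 15 18 → sum 47
2 15 18 14 → sum 49

46, 56, 57, 50, 35, 18, 26, 16, 31, 47, 49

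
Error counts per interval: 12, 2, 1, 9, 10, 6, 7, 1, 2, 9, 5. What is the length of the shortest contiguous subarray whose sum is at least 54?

10

Extend right; whenever the sum reaches 54, record the length and shrink from the left:
add 12: running sum 12 < 54
add 2: running sum 14 < 54
add 1: running sum 15 < 54
add 9: running sum 24 < 54
add 10: running sum 34 < 54
add 6: running sum 40 < 54
add 7: running sum 47 < 54
add 1: running sum 48 < 54
add 2: running sum 50 < 54
add 9: shortest ending here [12, 2, 1, 9, 10, 6, 7, 1, 2, 9] sum 59, len 10
add 5: shortest ending here [12, 2, 1, 9, 10, 6, 7, 1, 2, 9, 5] sum 64, len 11
Shortest qualifying length: 10.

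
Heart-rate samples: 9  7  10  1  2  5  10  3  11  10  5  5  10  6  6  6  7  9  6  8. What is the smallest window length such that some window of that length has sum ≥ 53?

add 9: running sum 9 < 53
add 7: running sum 16 < 53
add 10: running sum 26 < 53
add 1: running sum 27 < 53
add 2: running sum 29 < 53
add 5: running sum 34 < 53
add 10: running sum 44 < 53
add 3: running sum 47 < 53
end 8: [9, 7, 10, 1, 2, 5, 10, 3, 11] sum 58, len 9
end 9: [7, 10, 1, 2, 5, 10, 3, 11, 10] sum 59, len 9
end 10: [10, 1, 2, 5, 10, 3, 11, 10, 5] sum 57, len 9
end 11: [10, 1, 2, 5, 10, 3, 11, 10, 5, 5] sum 62, len 10
end 12: [10, 3, 11, 10, 5, 5, 10] sum 54, len 7
end 13: [10, 3, 11, 10, 5, 5, 10, 6] sum 60, len 8
end 14: [11, 10, 5, 5, 10, 6, 6] sum 53, len 7
end 15: [11, 10, 5, 5, 10, 6, 6, 6] sum 59, len 8
end 16: [10, 5, 5, 10, 6, 6, 6, 7] sum 55, len 8
end 17: [5, 5, 10, 6, 6, 6, 7, 9] sum 54, len 8
end 18: [5, 10, 6, 6, 6, 7, 9, 6] sum 55, len 8
end 19: [10, 6, 6, 6, 7, 9, 6, 8] sum 58, len 8
Shortest qualifying length: 7.

7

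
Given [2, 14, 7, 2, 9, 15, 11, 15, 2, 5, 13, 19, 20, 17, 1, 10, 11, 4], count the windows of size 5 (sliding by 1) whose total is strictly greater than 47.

2 14 7 2 9 → sum 34
14 7 2 9 15 → sum 47
7 2 9 15 11 → sum 44
2 9 15 11 15 → sum 52  > 47 ✓
9 15 11 15 2 → sum 52  > 47 ✓
15 11 15 2 5 → sum 48  > 47 ✓
11 15 2 5 13 → sum 46
15 2 5 13 19 → sum 54  > 47 ✓
2 5 13 19 20 → sum 59  > 47 ✓
5 13 19 20 17 → sum 74  > 47 ✓
13 19 20 17 1 → sum 70  > 47 ✓
19 20 17 1 10 → sum 67  > 47 ✓
20 17 1 10 11 → sum 59  > 47 ✓
17 1 10 11 4 → sum 43
9 windows satisfy the condition.

9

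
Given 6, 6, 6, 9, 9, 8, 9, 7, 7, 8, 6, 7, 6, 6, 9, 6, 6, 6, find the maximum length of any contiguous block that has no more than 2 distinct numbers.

[6] 1 distinct, len 1
[6, 6] 1 distinct, len 2
[6, 6, 6] 1 distinct, len 3
[6, 6, 6, 9] 2 distinct, len 4
[6, 6, 6, 9, 9] 2 distinct, len 5
[9, 9, 8] 2 distinct, len 3
[9, 9, 8, 9] 2 distinct, len 4
[9, 7] 2 distinct, len 2
[9, 7, 7] 2 distinct, len 3
[7, 7, 8] 2 distinct, len 3
[8, 6] 2 distinct, len 2
[6, 7] 2 distinct, len 2
[6, 7, 6] 2 distinct, len 3
[6, 7, 6, 6] 2 distinct, len 4
[6, 6, 9] 2 distinct, len 3
[6, 6, 9, 6] 2 distinct, len 4
[6, 6, 9, 6, 6] 2 distinct, len 5
[6, 6, 9, 6, 6, 6] 2 distinct, len 6
Longest length with ≤2 distinct: 6.

6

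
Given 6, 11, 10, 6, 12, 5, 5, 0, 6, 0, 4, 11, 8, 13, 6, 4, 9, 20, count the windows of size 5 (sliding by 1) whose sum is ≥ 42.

5

[6, 11, 10, 6, 12] → sum 45  ≥ 42 ✓
[11, 10, 6, 12, 5] → sum 44  ≥ 42 ✓
[10, 6, 12, 5, 5] → sum 38
[6, 12, 5, 5, 0] → sum 28
[12, 5, 5, 0, 6] → sum 28
[5, 5, 0, 6, 0] → sum 16
[5, 0, 6, 0, 4] → sum 15
[0, 6, 0, 4, 11] → sum 21
[6, 0, 4, 11, 8] → sum 29
[0, 4, 11, 8, 13] → sum 36
[4, 11, 8, 13, 6] → sum 42  ≥ 42 ✓
[11, 8, 13, 6, 4] → sum 42  ≥ 42 ✓
[8, 13, 6, 4, 9] → sum 40
[13, 6, 4, 9, 20] → sum 52  ≥ 42 ✓
5 windows satisfy the condition.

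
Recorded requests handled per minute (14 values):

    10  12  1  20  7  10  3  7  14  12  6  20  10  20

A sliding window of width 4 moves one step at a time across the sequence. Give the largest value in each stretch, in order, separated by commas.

(10, 12, 1, 20) → max 20
(12, 1, 20, 7) → max 20
(1, 20, 7, 10) → max 20
(20, 7, 10, 3) → max 20
(7, 10, 3, 7) → max 10
(10, 3, 7, 14) → max 14
(3, 7, 14, 12) → max 14
(7, 14, 12, 6) → max 14
(14, 12, 6, 20) → max 20
(12, 6, 20, 10) → max 20
(6, 20, 10, 20) → max 20

20, 20, 20, 20, 10, 14, 14, 14, 20, 20, 20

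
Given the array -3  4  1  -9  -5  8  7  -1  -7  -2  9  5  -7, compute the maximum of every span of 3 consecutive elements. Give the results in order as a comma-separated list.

(-3, 4, 1) → max 4
(4, 1, -9) → max 4
(1, -9, -5) → max 1
(-9, -5, 8) → max 8
(-5, 8, 7) → max 8
(8, 7, -1) → max 8
(7, -1, -7) → max 7
(-1, -7, -2) → max -1
(-7, -2, 9) → max 9
(-2, 9, 5) → max 9
(9, 5, -7) → max 9

4, 4, 1, 8, 8, 8, 7, -1, 9, 9, 9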